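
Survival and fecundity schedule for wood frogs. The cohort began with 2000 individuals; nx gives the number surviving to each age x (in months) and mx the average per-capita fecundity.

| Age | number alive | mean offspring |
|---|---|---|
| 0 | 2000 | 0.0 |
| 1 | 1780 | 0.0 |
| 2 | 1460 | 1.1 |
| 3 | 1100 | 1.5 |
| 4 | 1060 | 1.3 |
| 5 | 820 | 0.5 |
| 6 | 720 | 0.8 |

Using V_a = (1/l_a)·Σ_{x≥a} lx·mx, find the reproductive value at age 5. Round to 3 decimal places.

1.202

lx = nx/n0 = nx/2000: 1, 0.89, 0.73, 0.55, 0.53, 0.41, 0.36
lx·mx for x ≥ 5: 0.205, 0.288 → sum = 0.493
V_5 = 0.493 / l_5 = 0.493 / 0.41 = 1.202439… → 1.202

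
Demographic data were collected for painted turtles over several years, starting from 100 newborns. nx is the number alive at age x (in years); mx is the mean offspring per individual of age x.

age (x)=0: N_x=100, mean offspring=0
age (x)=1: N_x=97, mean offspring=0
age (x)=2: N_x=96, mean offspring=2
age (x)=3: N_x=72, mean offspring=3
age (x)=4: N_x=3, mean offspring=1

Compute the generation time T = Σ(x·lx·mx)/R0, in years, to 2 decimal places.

lx = nx/n0 = nx/100: 1, 0.97, 0.96, 0.72, 0.03
lx·mx: 0, 0, 1.92, 2.16, 0.03 → R0 = 4.11
x·lx·mx: 0, 0, 3.84, 6.48, 0.12 → Σ = 10.44
T = 10.44 / 4.11 = 2.540146… → 2.54

2.54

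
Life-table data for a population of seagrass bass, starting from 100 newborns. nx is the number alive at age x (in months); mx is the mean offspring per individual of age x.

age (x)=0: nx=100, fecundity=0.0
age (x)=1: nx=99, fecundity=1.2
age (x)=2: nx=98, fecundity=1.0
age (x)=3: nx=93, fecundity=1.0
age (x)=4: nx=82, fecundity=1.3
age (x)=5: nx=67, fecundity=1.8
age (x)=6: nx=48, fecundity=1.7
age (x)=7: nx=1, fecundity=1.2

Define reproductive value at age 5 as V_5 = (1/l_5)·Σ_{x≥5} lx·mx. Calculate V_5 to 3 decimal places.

3.036

lx = nx/n0 = nx/100: 1, 0.99, 0.98, 0.93, 0.82, 0.67, 0.48, 0.01
lx·mx for x ≥ 5: 1.206, 0.816, 0.012 → sum = 2.034
V_5 = 2.034 / l_5 = 2.034 / 0.67 = 3.035821… → 3.036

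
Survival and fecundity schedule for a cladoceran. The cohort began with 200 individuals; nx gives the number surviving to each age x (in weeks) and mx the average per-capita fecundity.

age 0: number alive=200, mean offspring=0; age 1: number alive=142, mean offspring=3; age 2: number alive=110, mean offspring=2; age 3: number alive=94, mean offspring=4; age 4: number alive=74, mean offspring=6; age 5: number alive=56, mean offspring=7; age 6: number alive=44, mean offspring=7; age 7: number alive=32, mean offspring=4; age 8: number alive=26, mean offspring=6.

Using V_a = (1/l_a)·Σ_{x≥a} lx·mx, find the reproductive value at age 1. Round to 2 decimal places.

lx = nx/n0 = nx/200: 1, 0.71, 0.55, 0.47, 0.37, 0.28, 0.22, 0.16, 0.13
lx·mx for x ≥ 1: 2.13, 1.1, 1.88, 2.22, 1.96, 1.54, 0.64, 0.78 → sum = 12.25
V_1 = 12.25 / l_1 = 12.25 / 0.71 = 17.253521… → 17.25

17.25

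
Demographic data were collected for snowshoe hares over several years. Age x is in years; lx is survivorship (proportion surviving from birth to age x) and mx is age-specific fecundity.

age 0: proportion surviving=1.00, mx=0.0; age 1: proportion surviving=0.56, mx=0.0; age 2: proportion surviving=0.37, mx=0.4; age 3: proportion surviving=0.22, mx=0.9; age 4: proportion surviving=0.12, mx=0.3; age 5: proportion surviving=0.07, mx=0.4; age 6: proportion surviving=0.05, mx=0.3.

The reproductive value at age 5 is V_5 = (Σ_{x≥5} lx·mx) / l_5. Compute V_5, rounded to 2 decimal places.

0.61

lx·mx for x ≥ 5: 0.028, 0.015 → sum = 0.043
V_5 = 0.043 / l_5 = 0.043 / 0.07 = 0.614286… → 0.61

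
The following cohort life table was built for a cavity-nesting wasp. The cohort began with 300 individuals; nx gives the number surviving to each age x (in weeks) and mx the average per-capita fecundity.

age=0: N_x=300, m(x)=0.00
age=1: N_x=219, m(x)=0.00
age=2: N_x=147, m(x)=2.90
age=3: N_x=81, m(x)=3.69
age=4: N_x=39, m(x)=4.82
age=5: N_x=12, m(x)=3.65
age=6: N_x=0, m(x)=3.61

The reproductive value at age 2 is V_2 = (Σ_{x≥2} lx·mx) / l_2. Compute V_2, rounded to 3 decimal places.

lx = nx/n0 = nx/300: 1, 0.73, 0.49, 0.27, 0.13, 0.04, 0
lx·mx for x ≥ 2: 1.421, 0.9963, 0.6266, 0.146, 0 → sum = 3.1899
V_2 = 3.1899 / l_2 = 3.1899 / 0.49 = 6.51 → 6.510

6.510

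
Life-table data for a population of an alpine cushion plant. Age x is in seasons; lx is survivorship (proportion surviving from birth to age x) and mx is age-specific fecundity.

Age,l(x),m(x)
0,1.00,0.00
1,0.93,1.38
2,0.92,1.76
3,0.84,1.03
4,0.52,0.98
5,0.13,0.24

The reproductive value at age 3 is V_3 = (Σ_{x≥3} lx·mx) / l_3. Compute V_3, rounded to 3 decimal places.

lx·mx for x ≥ 3: 0.8652, 0.5096, 0.0312 → sum = 1.406
V_3 = 1.406 / l_3 = 1.406 / 0.84 = 1.67381… → 1.674

1.674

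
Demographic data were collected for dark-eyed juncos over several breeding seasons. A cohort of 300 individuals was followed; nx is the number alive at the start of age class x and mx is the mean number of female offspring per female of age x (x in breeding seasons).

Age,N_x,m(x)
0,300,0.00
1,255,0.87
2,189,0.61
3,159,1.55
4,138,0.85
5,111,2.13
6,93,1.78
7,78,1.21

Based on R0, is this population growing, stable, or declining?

lx = nx/n0 = nx/300: 1, 0.85, 0.63, 0.53, 0.46, 0.37, 0.31, 0.26
R0 = Σ lx·mx = 0 + 0.7395 + 0.3843 + 0.8215 + 0.391 + 0.7881 + 0.5518 + 0.3146 = 3.9908
R0 > 1, so the population is growing.

growing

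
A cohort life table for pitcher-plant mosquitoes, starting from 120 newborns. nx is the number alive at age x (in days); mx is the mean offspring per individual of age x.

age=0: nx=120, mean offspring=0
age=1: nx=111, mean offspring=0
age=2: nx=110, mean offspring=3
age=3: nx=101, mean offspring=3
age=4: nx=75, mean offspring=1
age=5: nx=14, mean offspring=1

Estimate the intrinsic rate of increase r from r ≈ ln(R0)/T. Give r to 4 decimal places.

lx = nx/n0 = nx/120: 1, 0.925, 0.91667…, 0.84167…, 0.625, 0.11667…
R0 = Σ lx·mx = 0 + 0 + 2.75… + 2.525… + 0.625 + 0.11667… = 6.016667…
Σ x·lx·mx = 16.158333…; T = 16.158333…/6.016667… = 2.6856…
r ≈ ln(R0)/T = ln(6.016667…)/2.6856… = 0.668207… → 0.6682

0.6682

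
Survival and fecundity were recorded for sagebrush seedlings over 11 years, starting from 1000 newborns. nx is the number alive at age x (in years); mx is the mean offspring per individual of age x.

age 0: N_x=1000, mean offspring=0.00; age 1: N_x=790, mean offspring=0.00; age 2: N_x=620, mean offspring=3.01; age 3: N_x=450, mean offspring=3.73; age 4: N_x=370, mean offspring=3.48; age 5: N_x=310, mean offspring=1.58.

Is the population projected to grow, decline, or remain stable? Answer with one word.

lx = nx/n0 = nx/1000: 1, 0.79, 0.62, 0.45, 0.37, 0.31
R0 = Σ lx·mx = 0 + 0 + 1.8662 + 1.6785 + 1.2876 + 0.4898 = 5.3221
R0 > 1, so the population is growing.

growing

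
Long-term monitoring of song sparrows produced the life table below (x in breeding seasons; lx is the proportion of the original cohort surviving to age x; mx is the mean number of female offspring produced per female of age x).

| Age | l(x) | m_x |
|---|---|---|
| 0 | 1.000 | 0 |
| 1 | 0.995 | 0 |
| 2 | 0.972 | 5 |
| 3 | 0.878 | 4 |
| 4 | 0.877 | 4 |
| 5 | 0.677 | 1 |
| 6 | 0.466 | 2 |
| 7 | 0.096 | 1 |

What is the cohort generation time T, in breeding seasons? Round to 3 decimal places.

3.234

lx·mx: 0, 0, 4.86, 3.512, 3.508, 0.677, 0.932, 0.096 → R0 = 13.585
x·lx·mx: 0, 0, 9.72, 10.536, 14.032, 3.385, 5.592, 0.672 → Σ = 43.937
T = 43.937 / 13.585 = 3.234229… → 3.234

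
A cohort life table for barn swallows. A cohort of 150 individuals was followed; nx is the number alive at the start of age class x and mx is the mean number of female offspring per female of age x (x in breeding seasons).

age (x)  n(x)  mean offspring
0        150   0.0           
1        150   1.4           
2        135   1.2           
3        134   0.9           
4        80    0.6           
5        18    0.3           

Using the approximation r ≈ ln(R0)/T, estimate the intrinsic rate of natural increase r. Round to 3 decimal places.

0.633

lx = nx/n0 = nx/150: 1, 1, 0.9, 0.89333…, 0.53333…, 0.12
R0 = Σ lx·mx = 0 + 1.4 + 1.08 + 0.804… + 0.32… + 0.036 = 3.64…
Σ x·lx·mx = 7.432…; T = 7.432…/3.64… = 2.04176…
r ≈ ln(R0)/T = ln(3.64…)/2.04176… = 0.63278… → 0.633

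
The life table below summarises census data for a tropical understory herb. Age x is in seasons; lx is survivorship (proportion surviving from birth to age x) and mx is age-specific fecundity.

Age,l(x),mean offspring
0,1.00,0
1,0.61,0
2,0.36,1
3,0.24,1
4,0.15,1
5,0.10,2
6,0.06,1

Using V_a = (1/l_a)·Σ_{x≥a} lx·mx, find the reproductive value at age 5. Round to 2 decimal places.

lx·mx for x ≥ 5: 0.2, 0.06 → sum = 0.26
V_5 = 0.26 / l_5 = 0.26 / 0.1 = 2.6 → 2.60

2.60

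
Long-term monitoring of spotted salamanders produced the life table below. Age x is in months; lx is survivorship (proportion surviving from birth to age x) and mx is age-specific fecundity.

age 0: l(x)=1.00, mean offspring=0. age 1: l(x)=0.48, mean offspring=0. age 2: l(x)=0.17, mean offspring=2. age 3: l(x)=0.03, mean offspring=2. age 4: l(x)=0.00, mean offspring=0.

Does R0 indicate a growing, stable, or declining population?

declining

R0 = Σ lx·mx = 0 + 0 + 0.34 + 0.06 + 0 = 0.4
R0 < 1, so the population is declining.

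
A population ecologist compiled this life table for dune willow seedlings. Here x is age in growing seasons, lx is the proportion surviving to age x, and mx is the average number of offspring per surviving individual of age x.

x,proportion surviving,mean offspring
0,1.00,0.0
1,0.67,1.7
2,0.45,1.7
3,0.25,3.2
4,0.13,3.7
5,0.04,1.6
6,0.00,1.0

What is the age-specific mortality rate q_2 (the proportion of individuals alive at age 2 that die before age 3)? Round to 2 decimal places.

q_2 = (l_2 − l_3) / l_2 = (0.45 − 0.25) / 0.45
     = 0.2 / 0.45 = 0.444444… → 0.44

0.44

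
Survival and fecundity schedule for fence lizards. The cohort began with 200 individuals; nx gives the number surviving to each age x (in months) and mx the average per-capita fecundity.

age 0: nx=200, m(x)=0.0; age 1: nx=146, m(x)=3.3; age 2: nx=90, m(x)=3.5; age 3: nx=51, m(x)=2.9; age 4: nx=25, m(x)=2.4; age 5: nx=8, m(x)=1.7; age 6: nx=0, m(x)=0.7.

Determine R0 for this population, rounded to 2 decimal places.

5.09

lx = nx/n0 = nx/200: 1, 0.73, 0.45, 0.255, 0.125, 0.04, 0
lx·mx by age: 0, 2.409, 1.575, 0.7395, 0.3, 0.068, 0
R0 = Σ lx·mx = 5.0915 → 5.09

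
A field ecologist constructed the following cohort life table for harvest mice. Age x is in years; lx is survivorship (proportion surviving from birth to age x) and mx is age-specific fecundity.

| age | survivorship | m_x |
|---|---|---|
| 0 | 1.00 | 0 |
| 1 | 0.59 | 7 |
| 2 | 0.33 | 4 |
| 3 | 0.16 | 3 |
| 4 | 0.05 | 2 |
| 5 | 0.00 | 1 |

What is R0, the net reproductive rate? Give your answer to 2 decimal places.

6.03

lx·mx by age: 0, 4.13, 1.32, 0.48, 0.1, 0
R0 = Σ lx·mx = 6.03 → 6.03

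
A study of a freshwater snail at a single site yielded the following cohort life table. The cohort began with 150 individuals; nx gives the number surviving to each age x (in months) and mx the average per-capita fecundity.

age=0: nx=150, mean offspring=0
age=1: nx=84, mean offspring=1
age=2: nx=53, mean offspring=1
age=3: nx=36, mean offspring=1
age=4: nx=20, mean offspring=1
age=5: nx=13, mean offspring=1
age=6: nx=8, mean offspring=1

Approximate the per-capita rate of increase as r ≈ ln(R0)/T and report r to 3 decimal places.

lx = nx/n0 = nx/150: 1, 0.56, 0.35333…, 0.24, 0.13333…, 0.08667…, 0.05333…
R0 = Σ lx·mx = 0 + 0.56 + 0.35333… + 0.24 + 0.13333… + 0.08667… + 0.05333… = 1.426667…
Σ x·lx·mx = 3.273333…; T = 3.273333…/1.426667… = 2.29439…
r ≈ ln(R0)/T = ln(1.426667…)/2.29439… = 0.15487… → 0.155

0.155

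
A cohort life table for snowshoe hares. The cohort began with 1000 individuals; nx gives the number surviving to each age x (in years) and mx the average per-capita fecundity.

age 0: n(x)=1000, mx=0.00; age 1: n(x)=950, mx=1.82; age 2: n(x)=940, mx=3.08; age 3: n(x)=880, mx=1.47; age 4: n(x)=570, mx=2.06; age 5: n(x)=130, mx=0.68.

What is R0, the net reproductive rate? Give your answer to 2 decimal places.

lx = nx/n0 = nx/1000: 1, 0.95, 0.94, 0.88, 0.57, 0.13
lx·mx by age: 0, 1.729, 2.8952, 1.2936, 1.1742, 0.0884
R0 = Σ lx·mx = 7.1804 → 7.18

7.18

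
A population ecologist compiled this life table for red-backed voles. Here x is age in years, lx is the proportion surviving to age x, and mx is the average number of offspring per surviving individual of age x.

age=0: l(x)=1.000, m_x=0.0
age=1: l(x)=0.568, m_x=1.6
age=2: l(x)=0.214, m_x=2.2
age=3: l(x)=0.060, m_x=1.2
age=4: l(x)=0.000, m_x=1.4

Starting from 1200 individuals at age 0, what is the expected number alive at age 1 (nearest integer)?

Expected survivors = N0 · l_1 = 1200 × 0.568 = 681.6 → 682

682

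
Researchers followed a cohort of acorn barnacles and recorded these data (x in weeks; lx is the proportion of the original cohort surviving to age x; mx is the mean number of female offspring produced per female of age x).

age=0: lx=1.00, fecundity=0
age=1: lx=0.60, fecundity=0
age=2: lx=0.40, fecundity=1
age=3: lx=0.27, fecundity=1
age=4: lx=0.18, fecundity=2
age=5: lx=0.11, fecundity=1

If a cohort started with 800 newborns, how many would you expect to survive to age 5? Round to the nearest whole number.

Expected survivors = N0 · l_5 = 800 × 0.11 = 88 → 88

88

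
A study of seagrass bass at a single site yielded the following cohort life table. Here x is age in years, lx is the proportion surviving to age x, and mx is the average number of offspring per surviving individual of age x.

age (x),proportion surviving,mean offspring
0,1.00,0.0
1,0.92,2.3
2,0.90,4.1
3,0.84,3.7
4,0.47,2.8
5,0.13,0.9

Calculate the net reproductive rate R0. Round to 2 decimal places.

10.35

lx·mx by age: 0, 2.116, 3.69, 3.108, 1.316, 0.117
R0 = Σ lx·mx = 10.347 → 10.35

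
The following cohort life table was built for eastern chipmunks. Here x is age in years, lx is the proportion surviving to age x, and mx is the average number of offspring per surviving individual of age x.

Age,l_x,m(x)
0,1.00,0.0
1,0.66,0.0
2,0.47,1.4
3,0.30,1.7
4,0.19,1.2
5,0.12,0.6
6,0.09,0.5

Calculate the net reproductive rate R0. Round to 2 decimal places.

1.51

lx·mx by age: 0, 0, 0.658, 0.51, 0.228, 0.072, 0.045
R0 = Σ lx·mx = 1.513 → 1.51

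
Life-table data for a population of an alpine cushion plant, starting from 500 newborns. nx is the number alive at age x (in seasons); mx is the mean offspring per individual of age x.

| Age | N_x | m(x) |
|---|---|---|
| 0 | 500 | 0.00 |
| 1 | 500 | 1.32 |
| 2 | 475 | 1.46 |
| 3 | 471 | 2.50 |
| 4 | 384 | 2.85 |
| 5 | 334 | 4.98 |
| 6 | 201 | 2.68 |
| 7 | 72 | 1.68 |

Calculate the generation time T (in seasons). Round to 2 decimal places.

lx = nx/n0 = nx/500: 1, 1, 0.95, 0.942, 0.768, 0.668, 0.402, 0.144
lx·mx: 0, 1.32, 1.387, 2.355, 2.1888, 3.32664, 1.07736, 0.24192 → R0 = 11.89672
x·lx·mx: 0, 1.32, 2.774, 7.065, 8.7552, 16.6332, 6.46416, 1.69344 → Σ = 44.705
T = 44.705 / 11.89672 = 3.757758… → 3.76

3.76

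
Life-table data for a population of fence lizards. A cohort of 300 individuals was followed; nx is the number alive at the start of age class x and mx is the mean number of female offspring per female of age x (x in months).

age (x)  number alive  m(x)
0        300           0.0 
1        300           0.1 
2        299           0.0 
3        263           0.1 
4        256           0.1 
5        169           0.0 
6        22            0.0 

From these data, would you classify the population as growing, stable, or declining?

lx = nx/n0 = nx/300: 1, 1, 0.99667…, 0.87667…, 0.85333…, 0.56333…, 0.07333…
R0 = Σ lx·mx = 0 + 0.1 + 0 + 0.087667… + 0.085333… + 0 + 0 = 0.273…
R0 < 1, so the population is declining.

declining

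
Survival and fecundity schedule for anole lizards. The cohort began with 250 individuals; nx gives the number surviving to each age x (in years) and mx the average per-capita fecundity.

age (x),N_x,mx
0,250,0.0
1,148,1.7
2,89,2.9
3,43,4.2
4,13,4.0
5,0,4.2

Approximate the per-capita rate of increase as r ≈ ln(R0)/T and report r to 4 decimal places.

0.5323

lx = nx/n0 = nx/250: 1, 0.592, 0.356, 0.172, 0.052, 0
R0 = Σ lx·mx = 0 + 1.0064 + 1.0324 + 0.7224 + 0.208 + 0 = 2.9692
Σ x·lx·mx = 6.0704; T = 6.0704/2.9692 = 2.04446…
r ≈ ln(R0)/T = ln(2.9692)/2.04446… = 0.532314… → 0.5323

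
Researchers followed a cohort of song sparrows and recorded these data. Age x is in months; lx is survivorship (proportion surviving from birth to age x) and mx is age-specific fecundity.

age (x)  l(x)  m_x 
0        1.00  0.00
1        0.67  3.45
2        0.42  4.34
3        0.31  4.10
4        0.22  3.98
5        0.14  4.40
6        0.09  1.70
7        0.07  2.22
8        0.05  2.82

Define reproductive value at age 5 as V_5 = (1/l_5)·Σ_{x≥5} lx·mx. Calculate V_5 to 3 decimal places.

7.610

lx·mx for x ≥ 5: 0.616, 0.153, 0.1554, 0.141 → sum = 1.0654
V_5 = 1.0654 / l_5 = 1.0654 / 0.14 = 7.61 → 7.610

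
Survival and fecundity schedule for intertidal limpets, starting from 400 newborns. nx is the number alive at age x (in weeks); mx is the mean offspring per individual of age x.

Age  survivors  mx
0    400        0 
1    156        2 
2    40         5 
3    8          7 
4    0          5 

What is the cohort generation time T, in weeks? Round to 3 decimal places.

lx = nx/n0 = nx/400: 1, 0.39, 0.1, 0.02, 0
lx·mx: 0, 0.78, 0.5, 0.14, 0 → R0 = 1.42
x·lx·mx: 0, 0.78, 1, 0.42, 0 → Σ = 2.2
T = 2.2 / 1.42 = 1.549296… → 1.549

1.549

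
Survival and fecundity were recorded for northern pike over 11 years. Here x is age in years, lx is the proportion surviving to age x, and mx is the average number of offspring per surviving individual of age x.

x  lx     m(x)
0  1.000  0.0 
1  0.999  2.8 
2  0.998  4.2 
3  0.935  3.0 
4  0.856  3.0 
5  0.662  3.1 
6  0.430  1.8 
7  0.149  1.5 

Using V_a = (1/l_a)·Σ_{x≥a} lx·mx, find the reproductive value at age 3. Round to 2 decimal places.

lx·mx for x ≥ 3: 2.805, 2.568, 2.0522, 0.774, 0.2235 → sum = 8.4227
V_3 = 8.4227 / l_3 = 8.4227 / 0.935 = 9.008235… → 9.01

9.01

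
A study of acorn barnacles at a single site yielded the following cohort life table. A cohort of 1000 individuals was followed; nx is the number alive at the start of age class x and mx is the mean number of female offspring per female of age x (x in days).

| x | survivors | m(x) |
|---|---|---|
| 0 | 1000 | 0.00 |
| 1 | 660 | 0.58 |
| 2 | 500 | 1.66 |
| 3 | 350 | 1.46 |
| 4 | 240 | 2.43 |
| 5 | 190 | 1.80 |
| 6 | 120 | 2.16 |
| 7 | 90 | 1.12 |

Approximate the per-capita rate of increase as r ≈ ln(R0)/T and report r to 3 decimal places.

0.336

lx = nx/n0 = nx/1000: 1, 0.66, 0.5, 0.35, 0.24, 0.19, 0.12, 0.09
R0 = Σ lx·mx = 0 + 0.3828 + 0.83 + 0.511 + 0.5832 + 0.342 + 0.2592 + 0.1008 = 3.009
Σ x·lx·mx = 9.8794; T = 9.8794/3.009 = 3.28328…
r ≈ ln(R0)/T = ln(3.009)/3.28328… = 0.33552… → 0.336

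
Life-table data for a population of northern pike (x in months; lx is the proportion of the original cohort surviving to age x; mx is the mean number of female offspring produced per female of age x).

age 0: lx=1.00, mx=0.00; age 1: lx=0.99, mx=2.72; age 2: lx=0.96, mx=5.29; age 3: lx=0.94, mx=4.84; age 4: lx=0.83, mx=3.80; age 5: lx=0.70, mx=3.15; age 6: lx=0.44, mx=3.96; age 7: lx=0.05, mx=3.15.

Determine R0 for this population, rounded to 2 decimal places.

19.58

lx·mx by age: 0, 2.6928, 5.0784, 4.5496, 3.154, 2.205, 1.7424, 0.1575
R0 = Σ lx·mx = 19.5797 → 19.58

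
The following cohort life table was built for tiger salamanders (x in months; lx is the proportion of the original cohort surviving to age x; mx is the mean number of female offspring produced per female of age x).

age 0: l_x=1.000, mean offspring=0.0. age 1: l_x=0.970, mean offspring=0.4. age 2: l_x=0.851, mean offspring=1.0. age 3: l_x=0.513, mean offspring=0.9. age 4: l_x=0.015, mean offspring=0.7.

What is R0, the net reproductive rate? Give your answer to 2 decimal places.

lx·mx by age: 0, 0.388, 0.851, 0.4617, 0.0105
R0 = Σ lx·mx = 1.7112 → 1.71

1.71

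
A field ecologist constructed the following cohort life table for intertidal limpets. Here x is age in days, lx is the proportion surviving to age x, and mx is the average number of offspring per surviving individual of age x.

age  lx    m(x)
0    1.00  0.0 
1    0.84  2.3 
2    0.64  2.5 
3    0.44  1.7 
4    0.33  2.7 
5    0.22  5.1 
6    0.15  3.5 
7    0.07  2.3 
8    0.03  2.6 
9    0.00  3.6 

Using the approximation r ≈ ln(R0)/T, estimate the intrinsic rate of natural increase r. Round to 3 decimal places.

0.643

R0 = Σ lx·mx = 0 + 1.932 + 1.6 + 0.748 + 0.891 + 1.122 + 0.525 + 0.161 + 0.078 + 0 = 7.057
Σ x·lx·mx = 21.451; T = 21.451/7.057 = 3.03968…
r ≈ ln(R0)/T = ln(7.057)/3.03968… = 0.64284… → 0.643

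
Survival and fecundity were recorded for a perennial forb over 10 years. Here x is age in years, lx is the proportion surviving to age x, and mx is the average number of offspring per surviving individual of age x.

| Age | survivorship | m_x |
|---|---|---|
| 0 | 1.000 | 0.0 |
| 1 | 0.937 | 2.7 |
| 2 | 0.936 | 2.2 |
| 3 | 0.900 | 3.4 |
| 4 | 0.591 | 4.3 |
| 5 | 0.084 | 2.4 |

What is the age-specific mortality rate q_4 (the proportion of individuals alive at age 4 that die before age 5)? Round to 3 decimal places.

0.858

q_4 = (l_4 − l_5) / l_4 = (0.591 − 0.084) / 0.591
     = 0.507 / 0.591 = 0.857868… → 0.858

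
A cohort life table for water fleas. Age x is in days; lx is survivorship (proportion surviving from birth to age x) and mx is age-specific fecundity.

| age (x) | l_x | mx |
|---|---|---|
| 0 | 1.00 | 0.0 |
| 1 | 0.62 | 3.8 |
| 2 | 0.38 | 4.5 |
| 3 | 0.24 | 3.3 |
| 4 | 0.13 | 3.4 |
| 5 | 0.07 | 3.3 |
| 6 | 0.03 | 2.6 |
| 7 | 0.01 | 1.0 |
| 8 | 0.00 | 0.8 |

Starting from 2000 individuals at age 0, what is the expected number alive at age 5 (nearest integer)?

Expected survivors = N0 · l_5 = 2000 × 0.07 = 140 → 140

140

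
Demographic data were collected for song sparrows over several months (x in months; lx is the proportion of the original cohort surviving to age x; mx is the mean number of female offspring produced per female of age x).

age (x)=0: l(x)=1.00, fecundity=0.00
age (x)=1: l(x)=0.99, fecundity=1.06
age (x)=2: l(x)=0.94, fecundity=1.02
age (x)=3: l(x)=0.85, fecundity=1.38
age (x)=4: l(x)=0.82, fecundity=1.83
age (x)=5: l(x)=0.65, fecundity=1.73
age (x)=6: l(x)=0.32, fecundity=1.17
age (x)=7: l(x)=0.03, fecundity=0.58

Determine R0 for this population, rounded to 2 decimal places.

6.20

lx·mx by age: 0, 1.0494, 0.9588, 1.173, 1.5006, 1.1245, 0.3744, 0.0174
R0 = Σ lx·mx = 6.1981 → 6.20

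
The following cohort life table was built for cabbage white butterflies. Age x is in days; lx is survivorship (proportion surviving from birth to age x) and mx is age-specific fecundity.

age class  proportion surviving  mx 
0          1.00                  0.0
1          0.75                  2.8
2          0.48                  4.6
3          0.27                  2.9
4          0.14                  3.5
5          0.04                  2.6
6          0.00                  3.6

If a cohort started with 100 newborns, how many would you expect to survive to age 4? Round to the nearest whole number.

14

Expected survivors = N0 · l_4 = 100 × 0.14 = 14 → 14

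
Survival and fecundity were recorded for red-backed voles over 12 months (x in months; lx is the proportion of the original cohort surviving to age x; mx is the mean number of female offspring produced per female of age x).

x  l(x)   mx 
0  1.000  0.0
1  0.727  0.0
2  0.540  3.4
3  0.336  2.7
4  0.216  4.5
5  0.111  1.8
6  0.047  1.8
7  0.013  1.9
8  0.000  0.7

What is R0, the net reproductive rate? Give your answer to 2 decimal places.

lx·mx by age: 0, 0, 1.836, 0.9072, 0.972, 0.1998, 0.0846, 0.0247, 0
R0 = Σ lx·mx = 4.0243 → 4.02

4.02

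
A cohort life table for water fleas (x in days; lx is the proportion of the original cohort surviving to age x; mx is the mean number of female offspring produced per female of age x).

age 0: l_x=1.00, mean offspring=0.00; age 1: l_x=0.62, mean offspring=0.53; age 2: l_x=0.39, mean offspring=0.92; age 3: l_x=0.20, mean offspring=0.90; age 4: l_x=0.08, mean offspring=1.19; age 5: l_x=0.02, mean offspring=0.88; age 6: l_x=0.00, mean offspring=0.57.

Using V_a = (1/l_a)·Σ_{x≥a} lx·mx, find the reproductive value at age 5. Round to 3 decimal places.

0.880

lx·mx for x ≥ 5: 0.0176, 0 → sum = 0.0176
V_5 = 0.0176 / l_5 = 0.0176 / 0.02 = 0.88 → 0.880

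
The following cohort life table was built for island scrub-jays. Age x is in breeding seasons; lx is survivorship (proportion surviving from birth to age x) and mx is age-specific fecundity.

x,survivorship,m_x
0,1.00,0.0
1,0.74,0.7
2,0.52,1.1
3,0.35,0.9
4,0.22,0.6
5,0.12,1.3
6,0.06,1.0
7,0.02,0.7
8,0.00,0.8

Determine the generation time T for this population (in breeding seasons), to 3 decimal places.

2.475

lx·mx: 0, 0.518, 0.572, 0.315, 0.132, 0.156, 0.06, 0.014, 0 → R0 = 1.767
x·lx·mx: 0, 0.518, 1.144, 0.945, 0.528, 0.78, 0.36, 0.098, 0 → Σ = 4.373
T = 4.373 / 1.767 = 2.474816… → 2.475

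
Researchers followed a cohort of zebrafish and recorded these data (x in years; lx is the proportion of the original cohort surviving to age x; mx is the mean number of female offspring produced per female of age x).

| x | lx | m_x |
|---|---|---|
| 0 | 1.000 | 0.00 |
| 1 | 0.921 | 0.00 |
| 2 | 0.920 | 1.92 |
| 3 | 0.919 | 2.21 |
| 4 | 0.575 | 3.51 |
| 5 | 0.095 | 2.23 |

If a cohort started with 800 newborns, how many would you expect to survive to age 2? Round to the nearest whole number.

Expected survivors = N0 · l_2 = 800 × 0.920 = 736 → 736

736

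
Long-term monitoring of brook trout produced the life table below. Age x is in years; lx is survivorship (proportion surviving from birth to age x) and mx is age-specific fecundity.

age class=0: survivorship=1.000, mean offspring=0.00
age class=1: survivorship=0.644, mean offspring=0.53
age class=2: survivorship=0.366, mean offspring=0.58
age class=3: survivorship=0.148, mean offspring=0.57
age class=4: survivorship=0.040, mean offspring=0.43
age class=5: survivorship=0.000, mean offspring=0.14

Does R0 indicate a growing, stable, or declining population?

R0 = Σ lx·mx = 0 + 0.34132 + 0.21228 + 0.08436 + 0.0172 + 0 = 0.65516
R0 < 1, so the population is declining.

declining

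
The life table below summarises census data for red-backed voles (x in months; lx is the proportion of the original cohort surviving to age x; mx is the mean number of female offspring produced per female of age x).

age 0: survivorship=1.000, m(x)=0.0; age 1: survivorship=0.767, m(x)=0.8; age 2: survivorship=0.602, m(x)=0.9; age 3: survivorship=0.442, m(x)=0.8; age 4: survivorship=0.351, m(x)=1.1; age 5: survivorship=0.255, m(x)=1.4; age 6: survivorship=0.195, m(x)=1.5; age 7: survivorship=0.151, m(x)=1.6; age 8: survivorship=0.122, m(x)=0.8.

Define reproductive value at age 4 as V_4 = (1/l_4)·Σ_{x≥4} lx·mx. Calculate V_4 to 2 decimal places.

lx·mx for x ≥ 4: 0.3861, 0.357, 0.2925, 0.2416, 0.0976 → sum = 1.3748
V_4 = 1.3748 / l_4 = 1.3748 / 0.351 = 3.916809… → 3.92

3.92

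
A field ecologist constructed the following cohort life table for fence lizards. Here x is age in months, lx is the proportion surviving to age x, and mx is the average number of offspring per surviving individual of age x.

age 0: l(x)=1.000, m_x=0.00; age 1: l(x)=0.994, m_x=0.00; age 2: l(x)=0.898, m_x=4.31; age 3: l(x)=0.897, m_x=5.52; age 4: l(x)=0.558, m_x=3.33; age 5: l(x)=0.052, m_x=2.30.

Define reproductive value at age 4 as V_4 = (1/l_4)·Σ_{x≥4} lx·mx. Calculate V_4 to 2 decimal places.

3.54

lx·mx for x ≥ 4: 1.85814, 0.1196 → sum = 1.97774
V_4 = 1.97774 / l_4 = 1.97774 / 0.558 = 3.544337… → 3.54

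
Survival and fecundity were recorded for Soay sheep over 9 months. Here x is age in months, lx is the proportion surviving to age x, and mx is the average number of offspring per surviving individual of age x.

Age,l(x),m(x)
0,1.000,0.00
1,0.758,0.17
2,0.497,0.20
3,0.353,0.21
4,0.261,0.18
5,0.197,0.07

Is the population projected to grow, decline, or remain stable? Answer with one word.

declining

R0 = Σ lx·mx = 0 + 0.12886 + 0.0994 + 0.07413 + 0.04698 + 0.01379 = 0.36316
R0 < 1, so the population is declining.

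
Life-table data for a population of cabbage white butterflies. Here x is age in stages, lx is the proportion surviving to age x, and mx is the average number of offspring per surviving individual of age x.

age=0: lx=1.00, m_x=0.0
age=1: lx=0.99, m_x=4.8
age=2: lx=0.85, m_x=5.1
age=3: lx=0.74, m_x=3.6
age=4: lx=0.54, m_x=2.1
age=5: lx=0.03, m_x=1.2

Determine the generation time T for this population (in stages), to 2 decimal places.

lx·mx: 0, 4.752, 4.335, 2.664, 1.134, 0.036 → R0 = 12.921
x·lx·mx: 0, 4.752, 8.67, 7.992, 4.536, 0.18 → Σ = 26.13
T = 26.13 / 12.921 = 2.022289… → 2.02

2.02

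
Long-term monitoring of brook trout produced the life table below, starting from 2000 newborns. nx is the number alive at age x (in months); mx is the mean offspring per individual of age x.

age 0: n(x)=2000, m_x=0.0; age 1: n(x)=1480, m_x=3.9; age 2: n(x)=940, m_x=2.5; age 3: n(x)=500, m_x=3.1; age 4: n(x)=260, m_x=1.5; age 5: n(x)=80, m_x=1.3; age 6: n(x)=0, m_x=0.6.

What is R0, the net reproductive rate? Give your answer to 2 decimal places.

lx = nx/n0 = nx/2000: 1, 0.74, 0.47, 0.25, 0.13, 0.04, 0
lx·mx by age: 0, 2.886, 1.175, 0.775, 0.195, 0.052, 0
R0 = Σ lx·mx = 5.083 → 5.08

5.08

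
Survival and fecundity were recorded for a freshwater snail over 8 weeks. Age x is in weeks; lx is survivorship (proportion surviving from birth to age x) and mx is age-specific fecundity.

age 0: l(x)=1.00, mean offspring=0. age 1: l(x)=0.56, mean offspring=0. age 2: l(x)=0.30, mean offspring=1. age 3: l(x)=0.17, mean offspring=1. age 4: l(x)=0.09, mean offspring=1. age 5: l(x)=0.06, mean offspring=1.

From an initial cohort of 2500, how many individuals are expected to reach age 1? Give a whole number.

1400

Expected survivors = N0 · l_1 = 2500 × 0.56 = 1400 → 1400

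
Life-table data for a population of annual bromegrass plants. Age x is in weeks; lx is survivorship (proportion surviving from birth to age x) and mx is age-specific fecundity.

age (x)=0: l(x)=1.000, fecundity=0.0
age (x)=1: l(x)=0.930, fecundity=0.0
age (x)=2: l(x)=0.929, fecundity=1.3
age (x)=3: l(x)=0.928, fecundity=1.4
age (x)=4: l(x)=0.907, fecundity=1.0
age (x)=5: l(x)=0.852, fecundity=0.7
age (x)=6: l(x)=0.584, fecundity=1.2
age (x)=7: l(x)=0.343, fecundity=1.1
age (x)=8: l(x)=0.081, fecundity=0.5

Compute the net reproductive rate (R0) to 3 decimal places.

lx·mx by age: 0, 0, 1.2077, 1.2992, 0.907, 0.5964, 0.7008, 0.3773, 0.0405
R0 = Σ lx·mx = 5.1289 → 5.129

5.129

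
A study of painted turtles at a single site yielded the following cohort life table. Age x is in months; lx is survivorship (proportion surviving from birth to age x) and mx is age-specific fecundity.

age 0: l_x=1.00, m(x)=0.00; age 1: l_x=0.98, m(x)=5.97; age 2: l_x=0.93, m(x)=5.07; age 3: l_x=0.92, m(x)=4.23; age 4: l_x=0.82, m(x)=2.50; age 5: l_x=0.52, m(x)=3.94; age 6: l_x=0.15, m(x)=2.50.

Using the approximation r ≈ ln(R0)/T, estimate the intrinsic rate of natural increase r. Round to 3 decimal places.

1.168

R0 = Σ lx·mx = 0 + 5.8506 + 4.7151 + 3.8916 + 2.05 + 2.0488 + 0.375 = 18.9311
Σ x·lx·mx = 47.6496; T = 47.6496/18.9311 = 2.517…
r ≈ ln(R0)/T = ln(18.9311)/2.517… = 1.16838… → 1.168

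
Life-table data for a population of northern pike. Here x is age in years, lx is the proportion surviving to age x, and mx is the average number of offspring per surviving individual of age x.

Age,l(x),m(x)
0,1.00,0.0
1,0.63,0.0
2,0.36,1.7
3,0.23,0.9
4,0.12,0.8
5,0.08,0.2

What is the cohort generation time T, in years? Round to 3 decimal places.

2.480

lx·mx: 0, 0, 0.612, 0.207, 0.096, 0.016 → R0 = 0.931
x·lx·mx: 0, 0, 1.224, 0.621, 0.384, 0.08 → Σ = 2.309
T = 2.309 / 0.931 = 2.480129… → 2.480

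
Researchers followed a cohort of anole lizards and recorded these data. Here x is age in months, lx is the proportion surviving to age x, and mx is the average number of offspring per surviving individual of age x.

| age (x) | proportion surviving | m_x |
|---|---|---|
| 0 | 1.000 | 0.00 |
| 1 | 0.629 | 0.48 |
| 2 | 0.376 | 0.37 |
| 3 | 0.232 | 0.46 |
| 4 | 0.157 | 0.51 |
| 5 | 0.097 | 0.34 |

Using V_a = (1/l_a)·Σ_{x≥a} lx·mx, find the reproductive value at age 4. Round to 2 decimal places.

0.72

lx·mx for x ≥ 4: 0.08007, 0.03298 → sum = 0.11305
V_4 = 0.11305 / l_4 = 0.11305 / 0.157 = 0.720064… → 0.72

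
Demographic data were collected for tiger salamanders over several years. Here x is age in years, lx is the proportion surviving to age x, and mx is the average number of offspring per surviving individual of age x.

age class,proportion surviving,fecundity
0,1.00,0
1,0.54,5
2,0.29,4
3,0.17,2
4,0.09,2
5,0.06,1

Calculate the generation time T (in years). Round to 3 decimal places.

lx·mx: 0, 2.7, 1.16, 0.34, 0.18, 0.06 → R0 = 4.44
x·lx·mx: 0, 2.7, 2.32, 1.02, 0.72, 0.3 → Σ = 7.06
T = 7.06 / 4.44 = 1.59009… → 1.590

1.590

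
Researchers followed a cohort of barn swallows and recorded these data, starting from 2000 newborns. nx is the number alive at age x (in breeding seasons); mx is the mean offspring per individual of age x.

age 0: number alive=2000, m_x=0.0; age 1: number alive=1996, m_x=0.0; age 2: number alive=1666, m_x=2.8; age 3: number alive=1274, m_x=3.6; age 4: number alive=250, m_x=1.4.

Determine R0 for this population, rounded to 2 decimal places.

4.80

lx = nx/n0 = nx/2000: 1, 0.998, 0.833, 0.637, 0.125
lx·mx by age: 0, 0, 2.3324, 2.2932, 0.175
R0 = Σ lx·mx = 4.8006 → 4.80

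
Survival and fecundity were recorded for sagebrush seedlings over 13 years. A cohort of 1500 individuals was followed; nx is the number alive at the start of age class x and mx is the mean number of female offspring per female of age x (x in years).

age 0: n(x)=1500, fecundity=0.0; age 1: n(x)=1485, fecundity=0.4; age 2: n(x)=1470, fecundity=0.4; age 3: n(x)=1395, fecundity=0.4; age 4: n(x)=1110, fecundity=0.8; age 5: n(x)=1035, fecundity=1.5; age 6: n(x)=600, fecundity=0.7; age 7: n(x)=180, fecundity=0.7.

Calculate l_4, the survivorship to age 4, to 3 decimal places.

0.740

l_4 = n_4/n_0 = 1110/1500 = 0.74 → 0.740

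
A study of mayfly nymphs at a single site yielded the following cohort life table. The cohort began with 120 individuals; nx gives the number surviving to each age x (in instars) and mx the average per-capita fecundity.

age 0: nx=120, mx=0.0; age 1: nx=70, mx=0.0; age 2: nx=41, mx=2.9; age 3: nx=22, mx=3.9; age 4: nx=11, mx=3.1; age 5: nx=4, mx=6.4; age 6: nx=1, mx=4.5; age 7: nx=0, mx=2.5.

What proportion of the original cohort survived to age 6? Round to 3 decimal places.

0.008

l_6 = n_6/n_0 = 1/120 = 0.008333… → 0.008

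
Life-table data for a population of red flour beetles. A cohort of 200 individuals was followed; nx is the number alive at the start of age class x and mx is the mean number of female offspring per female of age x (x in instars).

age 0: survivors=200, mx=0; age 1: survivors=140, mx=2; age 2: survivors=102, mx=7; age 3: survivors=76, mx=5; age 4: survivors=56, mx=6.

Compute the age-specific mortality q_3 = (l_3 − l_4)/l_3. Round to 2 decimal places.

lx = nx/n0 = nx/200: 1, 0.7, 0.51, 0.38, 0.28
q_3 = (l_3 − l_4) / l_3 = (0.38 − 0.28) / 0.38
     = 0.1 / 0.38 = 0.263158… → 0.26

0.26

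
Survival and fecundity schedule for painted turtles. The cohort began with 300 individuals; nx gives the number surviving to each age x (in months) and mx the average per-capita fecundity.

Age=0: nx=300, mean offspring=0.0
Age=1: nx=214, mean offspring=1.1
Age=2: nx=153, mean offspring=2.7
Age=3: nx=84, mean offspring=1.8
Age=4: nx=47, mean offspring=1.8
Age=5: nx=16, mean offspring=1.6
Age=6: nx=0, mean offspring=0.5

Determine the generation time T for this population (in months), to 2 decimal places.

2.18

lx = nx/n0 = nx/300: 1, 0.71333…, 0.51, 0.28, 0.15667…, 0.05333…, 0
lx·mx: 0, 0.784667…, 1.377, 0.504, 0.282…, 0.085333…, 0 → R0 = 3.033…
x·lx·mx: 0, 0.784667…, 2.754, 1.512, 1.128…, 0.426667…, 0 → Σ = 6.605333…
T = 6.605333… / 3.033… = 2.177822… → 2.18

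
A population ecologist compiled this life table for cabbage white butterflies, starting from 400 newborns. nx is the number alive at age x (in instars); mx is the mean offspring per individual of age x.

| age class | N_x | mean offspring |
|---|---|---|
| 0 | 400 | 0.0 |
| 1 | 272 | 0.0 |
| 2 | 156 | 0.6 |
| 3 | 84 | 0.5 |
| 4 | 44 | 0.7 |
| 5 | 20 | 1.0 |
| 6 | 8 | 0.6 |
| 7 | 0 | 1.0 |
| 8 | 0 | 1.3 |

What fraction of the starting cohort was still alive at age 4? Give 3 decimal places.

0.110

l_4 = n_4/n_0 = 44/400 = 0.11 → 0.110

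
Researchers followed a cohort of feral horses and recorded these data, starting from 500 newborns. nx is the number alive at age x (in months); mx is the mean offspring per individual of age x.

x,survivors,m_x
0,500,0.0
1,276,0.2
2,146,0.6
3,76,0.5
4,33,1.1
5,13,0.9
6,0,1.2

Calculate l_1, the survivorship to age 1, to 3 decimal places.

l_1 = n_1/n_0 = 276/500 = 0.552 → 0.552

0.552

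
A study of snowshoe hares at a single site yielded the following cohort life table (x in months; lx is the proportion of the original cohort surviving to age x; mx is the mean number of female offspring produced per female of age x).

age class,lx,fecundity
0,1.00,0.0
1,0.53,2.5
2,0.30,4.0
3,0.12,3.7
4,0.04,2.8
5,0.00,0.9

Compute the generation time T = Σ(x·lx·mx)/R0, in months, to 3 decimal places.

lx·mx: 0, 1.325, 1.2, 0.444, 0.112, 0 → R0 = 3.081
x·lx·mx: 0, 1.325, 2.4, 1.332, 0.448, 0 → Σ = 5.505
T = 5.505 / 3.081 = 1.786758… → 1.787

1.787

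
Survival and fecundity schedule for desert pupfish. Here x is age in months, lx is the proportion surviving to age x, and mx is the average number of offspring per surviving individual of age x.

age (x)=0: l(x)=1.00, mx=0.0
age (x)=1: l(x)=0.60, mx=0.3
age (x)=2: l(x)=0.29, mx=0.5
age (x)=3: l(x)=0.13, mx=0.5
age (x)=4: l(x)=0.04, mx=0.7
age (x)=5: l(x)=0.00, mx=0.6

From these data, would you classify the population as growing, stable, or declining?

declining

R0 = Σ lx·mx = 0 + 0.18 + 0.145 + 0.065 + 0.028 + 0 = 0.418
R0 < 1, so the population is declining.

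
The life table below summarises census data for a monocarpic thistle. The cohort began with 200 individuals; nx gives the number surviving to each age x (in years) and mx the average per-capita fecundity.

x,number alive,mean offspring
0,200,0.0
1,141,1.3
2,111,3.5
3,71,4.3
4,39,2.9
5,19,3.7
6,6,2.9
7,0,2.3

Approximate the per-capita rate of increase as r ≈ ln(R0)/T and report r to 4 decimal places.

0.6521

lx = nx/n0 = nx/200: 1, 0.705, 0.555, 0.355, 0.195, 0.095, 0.03, 0
R0 = Σ lx·mx = 0 + 0.9165 + 1.9425 + 1.5265 + 0.5655 + 0.3515 + 0.087 + 0 = 5.3895
Σ x·lx·mx = 13.9225; T = 13.9225/5.3895 = 2.58326…
r ≈ ln(R0)/T = ln(5.3895)/2.58326… = 0.652064… → 0.6521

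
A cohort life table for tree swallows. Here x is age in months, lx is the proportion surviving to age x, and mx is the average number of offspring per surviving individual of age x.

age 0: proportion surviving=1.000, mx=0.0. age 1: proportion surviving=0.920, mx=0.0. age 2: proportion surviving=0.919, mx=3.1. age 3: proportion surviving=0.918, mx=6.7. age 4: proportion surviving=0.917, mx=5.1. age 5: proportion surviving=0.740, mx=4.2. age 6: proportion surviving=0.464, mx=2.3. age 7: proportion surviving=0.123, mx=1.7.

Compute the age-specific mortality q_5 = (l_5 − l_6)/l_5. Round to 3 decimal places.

0.373

q_5 = (l_5 − l_6) / l_5 = (0.74 − 0.464) / 0.74
     = 0.276 / 0.74 = 0.372973… → 0.373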